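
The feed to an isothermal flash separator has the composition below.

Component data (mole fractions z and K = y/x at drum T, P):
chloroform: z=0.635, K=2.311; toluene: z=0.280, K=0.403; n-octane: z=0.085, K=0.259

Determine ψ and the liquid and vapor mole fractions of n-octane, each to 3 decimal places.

ψ = 0.720, x_n-octane = 0.182, y_n-octane = 0.047

Rachford–Rice: g(ψ) = Σ zᵢ(Kᵢ−1)/(1+ψ(Kᵢ−1)) = 0.
g(0) = ΣzᵢKᵢ − 1 = 0.602 and g(1) = 1 − Σzᵢ/Kᵢ = -0.298, so a root lies in (0, 1).
Newton–Raphson from ψ = 0.5:
  ψ = 0.500: g = 0.1645, g' = -0.719 → ψ = 0.729
  ψ = 0.729: g = -0.0072, g' = -0.819 → ψ = 0.720
Converged at ψ = 0.720.
Compositions from xᵢ = zᵢ/(1+ψ(Kᵢ−1)), yᵢ = Kᵢxᵢ:
  chloroform: x = 0.327, y = 0.755
  toluene: x = 0.491, y = 0.198
  n-octane: x = 0.182, y = 0.047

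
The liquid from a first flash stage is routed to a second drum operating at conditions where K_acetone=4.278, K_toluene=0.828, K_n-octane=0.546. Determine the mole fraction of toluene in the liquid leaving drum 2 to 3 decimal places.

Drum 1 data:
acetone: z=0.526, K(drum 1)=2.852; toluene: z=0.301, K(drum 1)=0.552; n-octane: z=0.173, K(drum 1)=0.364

x_toluene (drum 2) = 0.493

Drum 1:
Let ψ₁ = V/F and solve Σ zᵢ(Kᵢ−1)/(1+ψ₁(Kᵢ−1)) = 0.
Feasibility: ΣzᵢKᵢ = 1.729, Σzᵢ/Kᵢ = 1.205 — both > 1, two phases present.
Newton iteration, ψ₁⁰ = 0.65:
  ψ₁ = 0.650: g = 0.0642, g' = -0.695 → ψ₁ = 0.742
Converged at ψ₁ = 0.742.
Drum-1 compositions:
  acetone: x = 0.222, y = 0.632
  toluene: x = 0.451, y = 0.249
  n-octane: x = 0.328, y = 0.119
Drum-2 feed = drum-1 liquid: z₂ = (0.2216, 0.4509, 0.3276).
Drum 2:
Let ψ₂ = V/F and solve Σ zᵢ(Kᵢ−1)/(1+ψ₂(Kᵢ−1)) = 0.
Feasibility: ΣzᵢKᵢ = 1.500, Σzᵢ/Kᵢ = 1.196 — both > 1, two phases present.
Newton iteration, ψ₂⁰ = 0.43:
  ψ₂ = 0.430: g = 0.0329, g' = -0.530 → ψ₂ = 0.492
  ψ₂ = 0.492: g = 0.0017, g' = -0.477 → ψ₂ = 0.496
Converged at ψ₂ = 0.496.
  acetone: x = 0.084, y = 0.361
  toluene: x = 0.493, y = 0.408
  n-octane: x = 0.423, y = 0.231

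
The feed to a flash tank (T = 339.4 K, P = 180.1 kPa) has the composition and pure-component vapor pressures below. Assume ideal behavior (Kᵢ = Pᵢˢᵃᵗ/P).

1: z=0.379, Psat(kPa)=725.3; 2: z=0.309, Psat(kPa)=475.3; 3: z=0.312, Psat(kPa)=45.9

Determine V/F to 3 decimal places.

V/F = 0.786

Raoult's law: Kᵢ = Pᵢˢᵃᵗ/P = Pᵢˢᵃᵗ/180.1.
  K_1 = 725.3/180.1 = 4.02721, K_2 = 475.3/180.1 = 2.63909, K_3 = 45.9/180.1 = 0.25486
Material balance + equilibrium reduce to Σ zᵢ(Kᵢ−1)/(1+V/F(Kᵢ−1)) = 0.
Check two-phase: ΣzᵢKᵢ = 2.421 > 1 and Σzᵢ/Kᵢ = 1.435 > 1, so g(0) = 1.421 > 0 and g(1) = -0.435 < 0.
Iterate (Newton) starting at V/F = 0.5:
  V/F = 0.500: g = 0.3643, g' = -1.241 → V/F = 0.794
  V/F = 0.794: g = -0.0116, g' = -1.494 → V/F = 0.786
Converged at V/F = 0.786.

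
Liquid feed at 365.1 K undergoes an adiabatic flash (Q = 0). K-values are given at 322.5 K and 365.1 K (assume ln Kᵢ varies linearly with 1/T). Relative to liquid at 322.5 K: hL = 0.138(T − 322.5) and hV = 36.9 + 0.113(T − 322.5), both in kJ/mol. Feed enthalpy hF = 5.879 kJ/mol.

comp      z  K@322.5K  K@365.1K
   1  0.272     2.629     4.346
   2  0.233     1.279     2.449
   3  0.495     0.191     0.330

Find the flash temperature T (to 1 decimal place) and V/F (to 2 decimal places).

T = 325.4 K, V/F = 0.15

Adiabatic flash: solve Rachford–Rice at each trial T, then check hF = ψ·hV(T) + (1−ψ)·hL(T).
  T = 322.5 K: K = (2.629, 1.279, 0.191), RR gives ψ = 0.109, H_out = 4.029 kJ/mol
  T = 365.1 K: K = (4.346, 2.449, 0.330), RR gives ψ = 0.534, H_out = 25.032 kJ/mol
  T = 343.8 K: K = (3.433, 1.806, 0.255), RR gives ψ = 0.355, H_out = 15.851 kJ/mol
  T = 333.1 K: K = (3.015, 1.527, 0.222), RR gives ψ = 0.245, H_out = 10.427 kJ/mol
  T = 327.8 K: K = (2.819, 1.399, 0.206), RR gives ψ = 0.181, H_out = 7.386 kJ/mol
  T = 325.1 K: K = (2.721, 1.337, 0.198), RR gives ψ = 0.146, H_out = 5.720 kJ/mol
  T = 326.5 K: K = (2.771, 1.369, 0.202), RR gives ψ = 0.164, H_out = 6.595 kJ/mol
Linear interpolation between T = 325.1 (H_out = 5.720) and T = 326.5 (H_out = 6.595) on hF = 5.879 gives T ≈ 325.4 K, at which ψ = 0.15.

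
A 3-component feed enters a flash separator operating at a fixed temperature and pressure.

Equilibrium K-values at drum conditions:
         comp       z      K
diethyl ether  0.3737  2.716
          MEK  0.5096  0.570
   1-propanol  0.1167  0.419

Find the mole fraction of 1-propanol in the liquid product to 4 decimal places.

Rachford–Rice: g(β) = Σ zᵢ(Kᵢ−1)/(1+β(Kᵢ−1)) = 0.
Feasibility: ΣzᵢKᵢ = 1.3543, Σzᵢ/Kᵢ = 1.3101 — both > 1, two phases present.
Iterate (Newton) starting at β = 0.5:
  β = 0.5000: g = -0.02957, g' = -0.5499 → β = 0.4462
  β = 0.4462: g = 0.00048, g' = -0.5690 → β = 0.4471
Converged at β = 0.4471.
Compositions from xᵢ = zᵢ/(1+β(Kᵢ−1)), yᵢ = Kᵢxᵢ:
  diethyl ether: x = 0.2115, y = 0.5743
  MEK: x = 0.6309, y = 0.3596
  1-propanol: x = 0.1577, y = 0.0661

x_1-propanol = 0.1577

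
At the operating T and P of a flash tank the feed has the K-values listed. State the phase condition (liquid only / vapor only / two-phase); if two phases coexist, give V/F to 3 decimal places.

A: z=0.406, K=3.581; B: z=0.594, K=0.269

ΣzᵢKᵢ = 1.614; Σzᵢ/Kᵢ = 2.322.
Both exceed 1, so a two-phase solution exists.
Binary case is linear: z₁(K₁−1)(1+ψ(K₂−1)) + z₂(K₂−1)(1+ψ(K₁−1)) = 0
⇒ ψ = [z₁(K₁−1)+z₂(K₂−1)] / [−(K₁−1)(K₂−1)] = 0.6137/1.8867 = 0.325

two-phase, V/F = 0.325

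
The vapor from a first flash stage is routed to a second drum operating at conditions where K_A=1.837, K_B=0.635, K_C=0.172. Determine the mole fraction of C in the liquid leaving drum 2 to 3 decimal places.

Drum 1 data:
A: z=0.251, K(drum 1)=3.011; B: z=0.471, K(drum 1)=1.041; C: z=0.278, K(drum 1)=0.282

x_C (drum 2) = 0.132

Drum 1:
Let ψ₁ = V/F and solve Σ zᵢ(Kᵢ−1)/(1+ψ₁(Kᵢ−1)) = 0.
Feasibility: ΣzᵢKᵢ = 1.324, Σzᵢ/Kᵢ = 1.522 — both > 1, two phases present.
Newton iteration, ψ₁⁰ = 0.64:
  ψ₁ = 0.640: g = -0.1298, g' = -0.685 → ψ₁ = 0.451
  ψ₁ = 0.451: g = -0.0113, g' = -0.593 → ψ₁ = 0.432
Converged at ψ₁ = 0.432.
Drum-1 compositions:
  A: x = 0.134, y = 0.405
  B: x = 0.463, y = 0.482
  C: x = 0.403, y = 0.114
Drum-2 feed = drum-1 vapor: z₂ = (0.4046, 0.4818, 0.1136).
Drum 2:
Iterate (Newton) starting at ψ₂ = 0.5:
  ψ₂ = 0.500: g = -0.1369, g' = -0.464 → ψ₂ = 0.205
  ψ₂ = 0.205: g = -0.0142, g' = -0.394 → ψ₂ = 0.169
Converged at ψ₂ = 0.169.
  A: x = 0.355, y = 0.651
  B: x = 0.513, y = 0.326
  C: x = 0.132, y = 0.023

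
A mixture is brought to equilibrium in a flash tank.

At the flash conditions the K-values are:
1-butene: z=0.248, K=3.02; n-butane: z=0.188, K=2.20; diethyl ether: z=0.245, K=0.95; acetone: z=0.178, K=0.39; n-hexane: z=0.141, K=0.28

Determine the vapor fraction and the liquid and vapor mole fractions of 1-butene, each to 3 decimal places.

ψ = 0.593, x_1-butene = 0.113, y_1-butene = 0.341

Rachford–Rice: g(ψ) = Σ zᵢ(Kᵢ−1)/(1+ψ(Kᵢ−1)) = 0.
Check two-phase: ΣzᵢKᵢ = 1.504 > 1 and Σzᵢ/Kᵢ = 1.385 > 1, so g(0) = 0.504 > 0 and g(1) = -0.385 < 0.
Newton–Raphson from ψ = 0.61:
  ψ = 0.610: g = -0.0119, g' = -0.694 → ψ = 0.593
Converged at ψ = 0.593.
Compositions from xᵢ = zᵢ/(1+ψ(Kᵢ−1)), yᵢ = Kᵢxᵢ:
  1-butene: x = 0.113, y = 0.341
  n-butane: x = 0.110, y = 0.242
  diethyl ether: x = 0.252, y = 0.240
  acetone: x = 0.279, y = 0.109
  n-hexane: x = 0.246, y = 0.069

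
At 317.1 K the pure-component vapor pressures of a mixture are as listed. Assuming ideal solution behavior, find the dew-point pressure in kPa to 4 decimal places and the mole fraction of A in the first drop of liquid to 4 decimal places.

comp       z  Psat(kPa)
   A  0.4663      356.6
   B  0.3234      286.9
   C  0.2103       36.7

Pdew = 122.4726 kPa, x_A = 0.1601

At the dew point ψ → 1, so Σzᵢ/Kᵢ = 1 with Kᵢ = Pᵢˢᵃᵗ/P ⇒ 1/P = Σzᵢ/Pᵢˢᵃᵗ.
1/P = 0.4663/356.6 + 0.3234/286.9 + 0.2103/36.7 = 0.0081651 ⇒ P = 122.4726 kPa
xᵢ = zᵢP/Pᵢˢᵃᵗ ⇒ x_A = 0.4663·122.4726/356.6 = 0.1601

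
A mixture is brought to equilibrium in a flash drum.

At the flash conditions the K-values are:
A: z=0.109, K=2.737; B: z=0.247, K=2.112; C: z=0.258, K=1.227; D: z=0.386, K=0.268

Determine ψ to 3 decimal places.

ψ = 0.335

Material balance + equilibrium reduce to Σ zᵢ(Kᵢ−1)/(1+ψ(Kᵢ−1)) = 0.
Check two-phase: ΣzᵢKᵢ = 1.240 > 1 and Σzᵢ/Kᵢ = 1.807 > 1, so g(0) = 0.240 > 0 and g(1) = -0.807 < 0.
Newton–Raphson from ψ = 0.5:
  ψ = 0.500: g = -0.1152, g' = -0.746 → ψ = 0.345
  ψ = 0.345: g = -0.0071, g' = -0.670 → ψ = 0.335
Converged at ψ = 0.335.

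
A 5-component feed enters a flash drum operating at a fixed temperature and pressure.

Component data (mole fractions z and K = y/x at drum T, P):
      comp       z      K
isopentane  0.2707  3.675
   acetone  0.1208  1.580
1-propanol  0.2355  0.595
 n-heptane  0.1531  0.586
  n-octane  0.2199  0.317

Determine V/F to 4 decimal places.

V/F = 0.4135

Material balance + equilibrium reduce to Σ zᵢ(Kᵢ−1)/(1+V/F(Kᵢ−1)) = 0.
g(0) = ΣzᵢKᵢ − 1 = 0.4852 and g(1) = 1 − Σzᵢ/Kᵢ = -0.5009, so a root lies in (0, 1).
Iterate (Newton) starting at V/F = 0.5:
  V/F = 0.5000: g = -0.06351, g' = -0.7180 → V/F = 0.4115
  V/F = 0.4115: g = 0.00147, g' = -0.7576 → V/F = 0.4135
Converged at V/F = 0.4135.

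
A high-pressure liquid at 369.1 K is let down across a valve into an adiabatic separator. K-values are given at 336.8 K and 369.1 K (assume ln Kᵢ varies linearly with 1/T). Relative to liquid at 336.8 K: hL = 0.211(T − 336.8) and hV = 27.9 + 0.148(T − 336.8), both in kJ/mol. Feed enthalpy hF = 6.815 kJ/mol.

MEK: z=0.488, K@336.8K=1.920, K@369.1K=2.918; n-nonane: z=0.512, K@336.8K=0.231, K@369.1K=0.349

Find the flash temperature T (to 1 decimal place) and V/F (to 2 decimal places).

Adiabatic flash: solve Rachford–Rice at each trial T, then check hF = ψ·hV(T) + (1−ψ)·hL(T).
  T = 336.8 K: K = (1.920, 0.231), RR gives ψ = 0.078, H_out = 2.178 kJ/mol
  T = 369.1 K: K = (2.918, 0.349), RR gives ψ = 0.483, H_out = 19.300 kJ/mol
  T = 353.0 K: K = (2.391, 0.287), RR gives ψ = 0.316, H_out = 11.919 kJ/mol
  T = 344.9 K: K = (2.148, 0.258), RR gives ψ = 0.212, H_out = 7.511 kJ/mol
  T = 340.9 K: K = (2.034, 0.244), RR gives ψ = 0.151, H_out = 5.028 kJ/mol
  T = 342.9 K: K = (2.091, 0.251), RR gives ψ = 0.182, H_out = 6.301 kJ/mol
Linear interpolation between T = 342.9 (H_out = 6.301) and T = 344.9 (H_out = 7.511) on hF = 6.815 gives T ≈ 343.7 K, at which ψ = 0.19.

T = 343.7 K, V/F = 0.19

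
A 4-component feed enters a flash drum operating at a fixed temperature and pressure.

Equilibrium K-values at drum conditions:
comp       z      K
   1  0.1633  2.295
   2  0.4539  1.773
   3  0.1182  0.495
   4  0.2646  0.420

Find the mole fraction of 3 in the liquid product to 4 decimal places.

Material balance + equilibrium reduce to Σ zᵢ(Kᵢ−1)/(1+β(Kᵢ−1)) = 0.
g(0) = ΣzᵢKᵢ − 1 = 0.3492 and g(1) = 1 − Σzᵢ/Kᵢ = -0.1959, so a root lies in (0, 1).
Newton–Raphson from β = 0.31:
  β = 0.3100: g = 0.17606, g' = -0.4906 → β = 0.6688
  β = 0.6688: g = 0.00373, g' = -0.5028 → β = 0.6763
Converged at β = 0.6763.
Compositions from xᵢ = zᵢ/(1+β(Kᵢ−1)), yᵢ = Kᵢxᵢ:
  1: x = 0.0871, y = 0.1998
  2: x = 0.2981, y = 0.5285
  3: x = 0.1795, y = 0.0889
  4: x = 0.4354, y = 0.1829

x_3 = 0.1795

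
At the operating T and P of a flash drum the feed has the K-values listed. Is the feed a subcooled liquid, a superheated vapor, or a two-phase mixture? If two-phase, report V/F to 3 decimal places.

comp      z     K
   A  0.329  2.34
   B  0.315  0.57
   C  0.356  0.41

two-phase, V/F = 0.137

ΣzᵢKᵢ = 1.095; Σzᵢ/Kᵢ = 1.562.
Both exceed 1, so a two-phase solution exists.
Newton iteration, ψ⁰ = 0.67:
  ψ = 0.670: g = -0.3053, g' = -0.618 → ψ = 0.176
  ψ = 0.176: g = -0.0241, g' = -0.609 → ψ = 0.136
  ψ = 0.136: g = 0.0005, g' = -0.635 → ψ = 0.137
Converged at ψ = 0.137.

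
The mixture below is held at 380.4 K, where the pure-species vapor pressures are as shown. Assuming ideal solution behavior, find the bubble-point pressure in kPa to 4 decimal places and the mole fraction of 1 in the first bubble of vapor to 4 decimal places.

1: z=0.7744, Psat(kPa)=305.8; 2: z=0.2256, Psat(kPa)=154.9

Pbub = 271.7570 kPa, y_1 = 0.8714

At the bubble point ψ → 0, so ΣzᵢKᵢ = 1 with Kᵢ = Pᵢˢᵃᵗ/P ⇒ P = ΣzᵢPᵢˢᵃᵗ.
P = 0.7744·305.8 + 0.2256·154.9 = 271.7570 kPa
yᵢ = zᵢPᵢˢᵃᵗ/P ⇒ y_1 = 0.7744·305.8/271.7570 = 0.8714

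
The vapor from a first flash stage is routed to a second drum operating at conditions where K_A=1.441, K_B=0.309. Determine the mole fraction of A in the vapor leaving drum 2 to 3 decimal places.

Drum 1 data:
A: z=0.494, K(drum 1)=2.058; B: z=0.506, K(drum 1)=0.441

Drum 1:
Let ψ₁ = V/F and solve Σ zᵢ(Kᵢ−1)/(1+ψ₁(Kᵢ−1)) = 0.
g(0) = ΣzᵢKᵢ − 1 = 0.240 and g(1) = 1 − Σzᵢ/Kᵢ = -0.387, so a root lies in (0, 1).
Newton iteration, ψ₁⁰ = 0.47:
  ψ₁ = 0.470: g = -0.0346, g' = -0.538 → ψ₁ = 0.406
  ψ₁ = 0.406: g = -0.0001, g' = -0.535 → ψ₁ = 0.405
Converged at ψ₁ = 0.405.
Drum-1 compositions:
  A: x = 0.346, y = 0.711
  B: x = 0.654, y = 0.289
Drum-2 feed = drum-1 vapor: z₂ = (0.7115, 0.2885).
Drum 2:
Material balance + equilibrium reduce to Σ zᵢ(Kᵢ−1)/(1+ψ₂(Kᵢ−1)) = 0.
g(0) = ΣzᵢKᵢ − 1 = 0.114 and g(1) = 1 − Σzᵢ/Kᵢ = -0.428, so a root lies in (0, 1).
Binary case is linear: z₁(K₁−1)(1+ψ₂(K₂−1)) + z₂(K₂−1)(1+ψ₂(K₁−1)) = 0
⇒ ψ₂ = [z₁(K₁−1)+z₂(K₂−1)] / [−(K₁−1)(K₂−1)] = 0.1144/0.3047 = 0.375
  A: x = 0.610, y = 0.880
  B: x = 0.390, y = 0.120

y_A (drum 2) = 0.880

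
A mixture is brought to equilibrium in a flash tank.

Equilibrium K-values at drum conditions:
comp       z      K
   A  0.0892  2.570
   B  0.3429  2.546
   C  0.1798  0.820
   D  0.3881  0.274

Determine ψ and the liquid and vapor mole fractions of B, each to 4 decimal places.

ψ = 0.3773, x_B = 0.2166, y_B = 0.5514

Material balance + equilibrium reduce to Σ zᵢ(Kᵢ−1)/(1+ψ(Kᵢ−1)) = 0.
g(0) = ΣzᵢKᵢ − 1 = 0.3560 and g(1) = 1 − Σzᵢ/Kᵢ = -0.8051, so a root lies in (0, 1).
Newton–Raphson from ψ = 0.6:
  ψ = 0.6000: g = -0.18837, g' = -0.9284 → ψ = 0.3971
  ψ = 0.3971: g = -0.01601, g' = -0.8087 → ψ = 0.3773
Converged at ψ = 0.3773.
Compositions from xᵢ = zᵢ/(1+ψ(Kᵢ−1)), yᵢ = Kᵢxᵢ:
  A: x = 0.0560, y = 0.1440
  B: x = 0.2166, y = 0.5514
  C: x = 0.1929, y = 0.1582
  D: x = 0.5345, y = 0.1465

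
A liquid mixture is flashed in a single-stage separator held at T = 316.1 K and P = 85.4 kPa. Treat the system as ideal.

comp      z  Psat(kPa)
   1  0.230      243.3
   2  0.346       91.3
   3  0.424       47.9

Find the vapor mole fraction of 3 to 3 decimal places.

y_3 = 0.307

Raoult's law: Kᵢ = Pᵢˢᵃᵗ/P = Pᵢˢᵃᵗ/85.4.
  K_1 = 243.3/85.4 = 2.84895, K_2 = 91.3/85.4 = 1.06909, K_3 = 47.9/85.4 = 0.56089
Newton iteration, β⁰ = 0.5:
  β = 0.500: g = 0.0055, g' = -0.348 → β = 0.516
Converged at β = 0.516.
Compositions from xᵢ = zᵢ/(1+β(Kᵢ−1)), yᵢ = Kᵢxᵢ:
  1: x = 0.118, y = 0.335
  2: x = 0.334, y = 0.357
  3: x = 0.548, y = 0.307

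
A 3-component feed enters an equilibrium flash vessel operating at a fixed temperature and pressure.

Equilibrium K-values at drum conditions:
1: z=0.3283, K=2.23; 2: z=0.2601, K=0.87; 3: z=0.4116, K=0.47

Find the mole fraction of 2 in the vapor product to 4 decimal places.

y_2 = 0.2355

Rachford–Rice: g(ψ) = Σ zᵢ(Kᵢ−1)/(1+ψ(Kᵢ−1)) = 0.
g(0) = ΣzᵢKᵢ − 1 = 0.1518 and g(1) = 1 − Σzᵢ/Kᵢ = -0.3219, so a root lies in (0, 1).
Newton–Raphson from ψ = 0.5:
  ψ = 0.5000: g = -0.08293, g' = -0.4095 → ψ = 0.2975
  ψ = 0.2975: g = 0.00148, g' = -0.4339 → ψ = 0.3009
Converged at ψ = 0.3009.
Compositions from xᵢ = zᵢ/(1+ψ(Kᵢ−1)), yᵢ = Kᵢxᵢ:
  1: x = 0.2396, y = 0.5343
  2: x = 0.2707, y = 0.2355
  3: x = 0.4897, y = 0.2302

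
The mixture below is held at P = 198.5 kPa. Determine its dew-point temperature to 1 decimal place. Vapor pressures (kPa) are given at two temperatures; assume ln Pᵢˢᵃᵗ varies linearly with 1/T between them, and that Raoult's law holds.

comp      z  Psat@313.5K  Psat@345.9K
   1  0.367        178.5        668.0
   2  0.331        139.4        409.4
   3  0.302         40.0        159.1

T = 334.3 K

Dew-point temperature: Σzᵢ·P/Pᵢˢᵃᵗ(T) = 1. Interpolate ln Pᵢˢᵃᵗ = aᵢ + bᵢ/T.
  T = 313.5 K: ΣzᵢP/Pᵢˢᵃᵗ = 2.3781
  T = 345.9 K: ΣzᵢP/Pᵢˢᵃᵗ = 0.6463
  T = 329.7 K: ΣzᵢP/Pᵢˢᵃᵗ = 1.1985
  T = 337.8 K: ΣzᵢP/Pᵢˢᵃᵗ = 0.8732
  T = 333.8 K: ΣzᵢP/Pᵢˢᵃᵗ = 1.0189
  T = 335.8 K: ΣzᵢP/Pᵢˢᵃᵗ = 0.9428
Interpolating between 333.8 K and 335.8 K gives T ≈ 334.3 K.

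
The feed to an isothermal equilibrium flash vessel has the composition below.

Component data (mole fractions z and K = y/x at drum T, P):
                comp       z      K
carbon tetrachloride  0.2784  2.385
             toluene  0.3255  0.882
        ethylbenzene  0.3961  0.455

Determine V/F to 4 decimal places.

Newton–Raphson from V/F = 0.41:
  V/F = 0.4100: g = -0.07242, g' = -0.4174 → V/F = 0.2365
  V/F = 0.2365: g = 0.00313, g' = -0.4629 → V/F = 0.2432
  V/F = 0.2432: g = 0.00001, g' = -0.4600 → V/F = 0.2433
Converged at V/F = 0.2433.

V/F = 0.2433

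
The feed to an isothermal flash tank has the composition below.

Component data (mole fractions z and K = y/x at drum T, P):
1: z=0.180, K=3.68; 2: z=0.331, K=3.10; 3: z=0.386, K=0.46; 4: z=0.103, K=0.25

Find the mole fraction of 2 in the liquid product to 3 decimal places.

x_2 = 0.140

Newton iteration, V/F⁰ = 0.42:
  V/F = 0.420: g = 0.2139, g' = -1.010 → V/F = 0.632
  V/F = 0.632: g = 0.0146, g' = -0.916 → V/F = 0.648
Converged at V/F = 0.648.
Compositions from xᵢ = zᵢ/(1+V/F(Kᵢ−1)), yᵢ = Kᵢxᵢ:
  1: x = 0.066, y = 0.242
  2: x = 0.140, y = 0.435
  3: x = 0.594, y = 0.273
  4: x = 0.200, y = 0.050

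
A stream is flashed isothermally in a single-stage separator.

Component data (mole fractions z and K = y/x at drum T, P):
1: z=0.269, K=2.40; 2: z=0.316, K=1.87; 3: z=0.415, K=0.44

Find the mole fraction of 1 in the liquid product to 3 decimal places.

x_1 = 0.140

Material balance + equilibrium reduce to Σ zᵢ(Kᵢ−1)/(1+V/F(Kᵢ−1)) = 0.
g(0) = ΣzᵢKᵢ − 1 = 0.419 and g(1) = 1 − Σzᵢ/Kᵢ = -0.224, so a root lies in (0, 1).
Newton–Raphson from V/F = 0.5:
  V/F = 0.500: g = 0.0903, g' = -0.550 → V/F = 0.664
  V/F = 0.664: g = -0.0007, g' = -0.568 → V/F = 0.663
Converged at V/F = 0.663.
Compositions from xᵢ = zᵢ/(1+V/F(Kᵢ−1)), yᵢ = Kᵢxᵢ:
  1: x = 0.140, y = 0.335
  2: x = 0.200, y = 0.375
  3: x = 0.660, y = 0.290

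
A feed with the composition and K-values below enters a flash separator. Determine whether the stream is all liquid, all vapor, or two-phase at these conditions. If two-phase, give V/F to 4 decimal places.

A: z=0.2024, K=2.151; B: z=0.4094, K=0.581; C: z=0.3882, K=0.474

all liquid

ΣzᵢKᵢ = 0.8572; Σzᵢ/Kᵢ = 1.6177.
Since ΣzᵢKᵢ < 1 the mixture is below its bubble point — single liquid phase.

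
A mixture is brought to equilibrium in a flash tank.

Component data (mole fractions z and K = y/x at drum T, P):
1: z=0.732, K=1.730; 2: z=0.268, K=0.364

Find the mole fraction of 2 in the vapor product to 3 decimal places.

Newton iteration, ψ⁰ = 0.42:
  ψ = 0.420: g = 0.1764, g' = -0.430 → ψ = 0.830
  ψ = 0.830: g = -0.0282, g' = -0.638 → ψ = 0.786
  ψ = 0.786: g = -0.0011, g' = -0.591 → ψ = 0.784
Converged at ψ = 0.784.
Compositions from xᵢ = zᵢ/(1+ψ(Kᵢ−1)), yᵢ = Kᵢxᵢ:
  1: x = 0.466, y = 0.805
  2: x = 0.534, y = 0.195

y_2 = 0.195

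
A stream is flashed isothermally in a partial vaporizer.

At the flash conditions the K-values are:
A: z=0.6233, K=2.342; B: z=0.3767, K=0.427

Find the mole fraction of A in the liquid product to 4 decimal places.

x_A = 0.2992

Material balance + equilibrium reduce to Σ zᵢ(Kᵢ−1)/(1+V/F(Kᵢ−1)) = 0.
Check two-phase: ΣzᵢKᵢ = 1.6206 > 1 and Σzᵢ/Kᵢ = 1.1483 > 1, so g(0) = 0.6206 > 0 and g(1) = -0.1483 < 0.
Binary case is linear: z₁(K₁−1)(1+V/F(K₂−1)) + z₂(K₂−1)(1+V/F(K₁−1)) = 0
⇒ V/F = [z₁(K₁−1)+z₂(K₂−1)] / [−(K₁−1)(K₂−1)] = 0.62062/0.76897 = 0.8071
Compositions from xᵢ = zᵢ/(1+V/F(Kᵢ−1)), yᵢ = Kᵢxᵢ:
  A: x = 0.2992, y = 0.7008
  B: x = 0.7008, y = 0.2992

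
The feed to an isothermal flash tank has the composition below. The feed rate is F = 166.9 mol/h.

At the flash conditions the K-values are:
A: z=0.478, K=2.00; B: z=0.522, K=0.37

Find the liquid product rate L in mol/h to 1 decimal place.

Rachford–Rice: g(β) = Σ zᵢ(Kᵢ−1)/(1+β(Kᵢ−1)) = 0.
g(0) = ΣzᵢKᵢ − 1 = 0.149 and g(1) = 1 − Σzᵢ/Kᵢ = -0.650, so a root lies in (0, 1).
Newton iteration, β⁰ = 0.5:
  β = 0.500: g = -0.1614, g' = -0.654 → β = 0.253
  β = 0.253: g = -0.0098, g' = -0.598 → β = 0.237
Converged at β = 0.237.
Then V = β·F = 0.2367·166.9 = 39.5 mol/h and L = F − V = 127.4 mol/h.

L = 127.4 mol/h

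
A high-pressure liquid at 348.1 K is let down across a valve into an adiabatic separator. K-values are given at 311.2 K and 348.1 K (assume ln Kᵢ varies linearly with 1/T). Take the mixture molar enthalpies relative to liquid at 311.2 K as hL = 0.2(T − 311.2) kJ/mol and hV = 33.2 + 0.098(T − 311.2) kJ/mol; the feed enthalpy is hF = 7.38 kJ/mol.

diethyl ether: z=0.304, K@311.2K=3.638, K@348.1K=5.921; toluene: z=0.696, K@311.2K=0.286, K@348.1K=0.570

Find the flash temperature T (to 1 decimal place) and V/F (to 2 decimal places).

Adiabatic flash: solve Rachford–Rice at each trial T, then check hF = ψ·hV(T) + (1−ψ)·hL(T).
  T = 311.2 K: K = (3.638, 0.286), RR gives ψ = 0.162, H_out = 5.376 kJ/mol
  T = 348.1 K: K = (5.921, 0.570), RR gives ψ = 0.566, H_out = 24.027 kJ/mol
  T = 329.6 K: K = (4.702, 0.411), RR gives ψ = 0.328, H_out = 13.964 kJ/mol
  T = 320.4 K: K = (4.151, 0.345), RR gives ψ = 0.243, H_out = 9.682 kJ/mol
  T = 315.8 K: K = (3.890, 0.314), RR gives ψ = 0.203, H_out = 7.551 kJ/mol
  T = 313.5 K: K = (3.763, 0.300), RR gives ψ = 0.182, H_out = 6.471 kJ/mol
Linear interpolation between T = 313.5 (H_out = 6.471) and T = 315.8 (H_out = 7.551) on hF = 7.38 gives T ≈ 315.4 K, at which ψ = 0.20.

T = 315.4 K, V/F = 0.20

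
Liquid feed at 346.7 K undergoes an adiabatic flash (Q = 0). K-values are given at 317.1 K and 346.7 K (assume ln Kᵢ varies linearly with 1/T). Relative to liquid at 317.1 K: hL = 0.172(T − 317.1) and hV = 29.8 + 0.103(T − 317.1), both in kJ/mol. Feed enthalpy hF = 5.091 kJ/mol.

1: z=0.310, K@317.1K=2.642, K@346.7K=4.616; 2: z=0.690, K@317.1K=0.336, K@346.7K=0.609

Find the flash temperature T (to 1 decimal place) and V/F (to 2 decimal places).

T = 322.4 K, V/F = 0.14

Adiabatic flash: solve Rachford–Rice at each trial T, then check hF = ψ·hV(T) + (1−ψ)·hL(T).
  T = 317.1 K: K = (2.642, 0.336), RR gives ψ = 0.047, H_out = 1.390 kJ/mol
  T = 346.7 K: K = (4.616, 0.609), RR gives ψ = 0.602, H_out = 21.802 kJ/mol
  T = 331.9 K: K = (3.536, 0.458), RR gives ψ = 0.300, H_out = 11.187 kJ/mol
  T = 324.5 K: K = (3.067, 0.394), RR gives ψ = 0.178, H_out = 6.473 kJ/mol
  T = 320.8 K: K = (2.849, 0.364), RR gives ψ = 0.114, H_out = 4.013 kJ/mol
  T = 322.6 K: K = (2.953, 0.378), RR gives ψ = 0.145, H_out = 5.226 kJ/mol
Linear interpolation between T = 320.8 (H_out = 4.013) and T = 322.6 (H_out = 5.226) on hF = 5.091 gives T ≈ 322.4 K, at which ψ = 0.14.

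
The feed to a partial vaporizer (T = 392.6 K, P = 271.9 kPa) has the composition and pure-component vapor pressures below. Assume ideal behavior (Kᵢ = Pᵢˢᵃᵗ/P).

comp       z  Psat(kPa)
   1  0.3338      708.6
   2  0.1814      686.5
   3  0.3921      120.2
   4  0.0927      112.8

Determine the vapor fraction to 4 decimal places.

Raoult's law: Kᵢ = Pᵢˢᵃᵗ/P = Pᵢˢᵃᵗ/271.9.
  K_1 = 708.6/271.9 = 2.606105, K_2 = 686.5/271.9 = 2.524825, K_3 = 120.2/271.9 = 0.442074, K_4 = 112.8/271.9 = 0.414858
Let ψ = V/F and solve Σ zᵢ(Kᵢ−1)/(1+ψ(Kᵢ−1)) = 0.
g(0) = ΣzᵢKᵢ − 1 = 0.5397 and g(1) = 1 − Σzᵢ/Kᵢ = -0.3103, so a root lies in (0, 1).
Iterate (Newton) starting at ψ = 0.5:
  ψ = 0.5000: g = 0.07421, g' = -0.6988 → ψ = 0.6062
  ψ = 0.6062: g = 0.00076, g' = -0.6899 → ψ = 0.6073
Converged at ψ = 0.6073.

ψ = 0.6073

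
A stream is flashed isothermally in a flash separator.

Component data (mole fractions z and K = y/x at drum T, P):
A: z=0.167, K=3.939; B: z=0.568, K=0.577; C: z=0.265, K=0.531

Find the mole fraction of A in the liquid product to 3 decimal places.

Rachford–Rice: g(β) = Σ zᵢ(Kᵢ−1)/(1+β(Kᵢ−1)) = 0.
g(0) = ΣzᵢKᵢ − 1 = 0.126 and g(1) = 1 − Σzᵢ/Kᵢ = -0.526, so a root lies in (0, 1).
Newton iteration, β⁰ = 0.61:
  β = 0.610: g = -0.3222, g' = -0.484 → β = 0.000
  β = 0.000: g = 0.1263, g' = -1.602 → β = 0.079
  β = 0.079: g = 0.0209, g' = -1.123 → β = 0.097
  β = 0.097: g = 0.0007, g' = -1.046 → β = 0.098
Converged at β = 0.098.
Compositions from xᵢ = zᵢ/(1+β(Kᵢ−1)), yᵢ = Kᵢxᵢ:
  A: x = 0.130, y = 0.511
  B: x = 0.593, y = 0.342
  C: x = 0.278, y = 0.148

x_A = 0.130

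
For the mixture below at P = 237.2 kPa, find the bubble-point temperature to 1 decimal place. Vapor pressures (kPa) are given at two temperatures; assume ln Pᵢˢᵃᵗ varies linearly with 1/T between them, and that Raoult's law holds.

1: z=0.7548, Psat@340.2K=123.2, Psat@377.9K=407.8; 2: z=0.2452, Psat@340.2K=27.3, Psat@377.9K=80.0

Bubble-point temperature: ΣzᵢPᵢˢᵃᵗ(T) = P. Interpolate ln Pᵢˢᵃᵗ = aᵢ + bᵢ/T.
  T = 340.2 K: ΣzᵢPᵢˢᵃᵗ = 99.69 kPa
  T = 377.9 K: ΣzᵢPᵢˢᵃᵗ = 327.42 kPa
  T = 359.0 K: ΣzᵢPᵢˢᵃᵗ = 186.08 kPa
  T = 368.4 K: ΣzᵢPᵢˢᵃᵗ = 248.25 kPa
  T = 363.7 K: ΣzᵢPᵢˢᵃᵗ = 215.33 kPa
  T = 366.0 K: ΣzᵢPᵢˢᵃᵗ = 230.96 kPa
Interpolating between 366.0 K and 368.4 K gives T ≈ 366.9 K.

T = 366.9 K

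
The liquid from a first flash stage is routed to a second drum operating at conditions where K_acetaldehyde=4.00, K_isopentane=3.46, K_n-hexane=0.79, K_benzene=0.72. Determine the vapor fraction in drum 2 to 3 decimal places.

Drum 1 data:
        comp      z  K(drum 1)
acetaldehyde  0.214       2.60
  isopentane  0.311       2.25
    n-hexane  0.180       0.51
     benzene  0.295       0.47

V/F (drum 2) = 0.788

Drum 1:
Newton iteration, ψ₁⁰ = 0.5:
  ψ₁ = 0.500: g = 0.0999, g' = -0.582 → ψ₁ = 0.672
  ψ₁ = 0.672: g = 0.0022, g' = -0.567 → ψ₁ = 0.675
Converged at ψ₁ = 0.675.
Drum-1 compositions:
  acetaldehyde: x = 0.103, y = 0.267
  isopentane: x = 0.169, y = 0.379
  n-hexane: x = 0.269, y = 0.137
  benzene: x = 0.459, y = 0.216
Drum-2 feed = drum-1 liquid: z₂ = (0.1029, 0.1686, 0.2690, 0.4595).
Drum 2:
Newton–Raphson from ψ₂ = 0.5:
  ψ₂ = 0.500: g = 0.0967, g' = -0.417 → ψ₂ = 0.732
  ψ₂ = 0.732: g = 0.0161, g' = -0.294 → ψ₂ = 0.787
  ψ₂ = 0.787: g = 0.0005, g' = -0.277 → ψ₂ = 0.788
Converged at ψ₂ = 0.788.
  acetaldehyde: x = 0.031, y = 0.122
  isopentane: x = 0.057, y = 0.198
  n-hexane: x = 0.322, y = 0.255
  benzene: x = 0.590, y = 0.425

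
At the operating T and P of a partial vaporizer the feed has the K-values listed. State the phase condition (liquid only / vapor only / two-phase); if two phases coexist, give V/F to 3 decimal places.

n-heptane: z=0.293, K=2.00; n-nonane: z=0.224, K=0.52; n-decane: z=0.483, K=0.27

liquid only

ΣzᵢKᵢ = 0.833; Σzᵢ/Kᵢ = 2.366.
Since ΣzᵢKᵢ < 1 the mixture is below its bubble point — single liquid phase.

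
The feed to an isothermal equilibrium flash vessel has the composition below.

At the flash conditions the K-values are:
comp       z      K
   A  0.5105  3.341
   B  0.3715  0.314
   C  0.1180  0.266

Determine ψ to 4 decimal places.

Rachford–Rice: g(ψ) = Σ zᵢ(Kᵢ−1)/(1+ψ(Kᵢ−1)) = 0.
Check two-phase: ΣzᵢKᵢ = 1.8536 > 1 and Σzᵢ/Kᵢ = 1.7795 > 1, so g(0) = 0.8536 > 0 and g(1) = -0.7795 < 0.
Newton–Raphson from ψ = 0.5:
  ψ = 0.5000: g = 0.02588, g' = -1.1575 → ψ = 0.5224
Converged at ψ = 0.5224.

ψ = 0.5224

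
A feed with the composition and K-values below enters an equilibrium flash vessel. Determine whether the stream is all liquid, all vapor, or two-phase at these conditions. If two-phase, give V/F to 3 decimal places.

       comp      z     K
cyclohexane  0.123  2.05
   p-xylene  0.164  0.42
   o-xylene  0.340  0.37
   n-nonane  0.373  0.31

all liquid

ΣzᵢKᵢ = 0.562; Σzᵢ/Kᵢ = 2.573.
Since ΣzᵢKᵢ < 1 the mixture is below its bubble point — single liquid phase.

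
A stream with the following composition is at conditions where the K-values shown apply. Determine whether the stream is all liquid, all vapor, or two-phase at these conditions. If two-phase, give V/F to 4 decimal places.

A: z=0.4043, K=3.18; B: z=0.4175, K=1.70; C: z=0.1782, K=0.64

ΣzᵢKᵢ = 2.1095; Σzᵢ/Kᵢ = 0.6512.
Since Σzᵢ/Kᵢ < 1 the mixture is above its dew point — single vapor phase.

all vapor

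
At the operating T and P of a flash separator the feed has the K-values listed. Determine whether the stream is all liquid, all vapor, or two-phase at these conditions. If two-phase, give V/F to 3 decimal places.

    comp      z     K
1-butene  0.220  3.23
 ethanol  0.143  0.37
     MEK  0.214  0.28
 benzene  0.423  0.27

ΣzᵢKᵢ = 0.938; Σzᵢ/Kᵢ = 2.786.
Since ΣzᵢKᵢ < 1 the mixture is below its bubble point — single liquid phase.

all liquid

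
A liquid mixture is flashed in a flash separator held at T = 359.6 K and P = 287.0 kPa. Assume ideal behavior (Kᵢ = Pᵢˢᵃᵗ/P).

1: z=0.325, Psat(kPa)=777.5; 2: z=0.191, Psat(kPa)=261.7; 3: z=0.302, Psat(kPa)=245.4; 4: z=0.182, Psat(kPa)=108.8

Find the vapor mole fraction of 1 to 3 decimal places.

y_1 = 0.411

Raoult's law: Kᵢ = Pᵢˢᵃᵗ/P = Pᵢˢᵃᵗ/287.0.
  K_1 = 777.5/287.0 = 2.70906, K_2 = 261.7/287.0 = 0.91185, K_3 = 245.4/287.0 = 0.85505, K_4 = 108.8/287.0 = 0.37909
Material balance + equilibrium reduce to Σ zᵢ(Kᵢ−1)/(1+ψ(Kᵢ−1)) = 0.
Check two-phase: ΣzᵢKᵢ = 1.382 > 1 and Σzᵢ/Kᵢ = 1.163 > 1, so g(0) = 0.382 > 0 and g(1) = -0.163 < 0.
Iterate (Newton) starting at ψ = 0.64:
  ψ = 0.640: g = 0.0117, g' = -0.419 → ψ = 0.668
Converged at ψ = 0.668.
Compositions from xᵢ = zᵢ/(1+ψ(Kᵢ−1)), yᵢ = Kᵢxᵢ:
  1: x = 0.152, y = 0.411
  2: x = 0.203, y = 0.185
  3: x = 0.334, y = 0.286
  4: x = 0.311, y = 0.118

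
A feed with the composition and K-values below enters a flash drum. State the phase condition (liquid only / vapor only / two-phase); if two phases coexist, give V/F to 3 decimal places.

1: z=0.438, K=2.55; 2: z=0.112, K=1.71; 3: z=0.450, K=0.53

two-phase, V/F = 0.830

ΣzᵢKᵢ = 1.547; Σzᵢ/Kᵢ = 1.086.
Both exceed 1, so a two-phase solution exists.
Material balance + equilibrium reduce to Σ zᵢ(Kᵢ−1)/(1+ψ(Kᵢ−1)) = 0.
Newton iteration, ψ⁰ = 0.36:
  ψ = 0.360: g = 0.2445, g' = -0.613 → ψ = 0.759
  ψ = 0.759: g = 0.0350, g' = -0.486 → ψ = 0.831
  ψ = 0.831: g = -0.0001, g' = -0.491 → ψ = 0.830
Converged at ψ = 0.830.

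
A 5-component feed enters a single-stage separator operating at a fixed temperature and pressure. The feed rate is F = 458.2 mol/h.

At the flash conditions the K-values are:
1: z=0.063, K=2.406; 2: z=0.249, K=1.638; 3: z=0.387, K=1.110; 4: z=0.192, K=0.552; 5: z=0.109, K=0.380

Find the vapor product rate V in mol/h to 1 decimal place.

V = 236.2 mol/h

Newton iteration, β⁰ = 0.33:
  β = 0.330: g = 0.0469, g' = -0.251 → β = 0.517
  β = 0.517: g = -0.0004, g' = -0.259 → β = 0.516
Converged at β = 0.516.
Then V = β·F = 0.5156·458.2 = 236.2 mol/h and L = F − V = 222.0 mol/h.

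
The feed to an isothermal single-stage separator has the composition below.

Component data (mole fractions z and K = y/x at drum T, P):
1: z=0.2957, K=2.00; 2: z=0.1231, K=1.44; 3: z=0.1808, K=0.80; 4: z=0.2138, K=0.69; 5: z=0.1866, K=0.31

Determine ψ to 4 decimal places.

ψ = 0.3038

Let ψ = V/F and solve Σ zᵢ(Kᵢ−1)/(1+ψ(Kᵢ−1)) = 0.
Check two-phase: ΣzᵢKᵢ = 1.1187 > 1 and Σzᵢ/Kᵢ = 1.3711 > 1, so g(0) = 0.1187 > 0 and g(1) = -0.3711 < 0.
Newton iteration, ψ⁰ = 0.5:
  ψ = 0.5000: g = -0.07365, g' = -0.3922 → ψ = 0.3122
  ψ = 0.3122: g = -0.00309, g' = -0.3679 → ψ = 0.3038
Converged at ψ = 0.3038.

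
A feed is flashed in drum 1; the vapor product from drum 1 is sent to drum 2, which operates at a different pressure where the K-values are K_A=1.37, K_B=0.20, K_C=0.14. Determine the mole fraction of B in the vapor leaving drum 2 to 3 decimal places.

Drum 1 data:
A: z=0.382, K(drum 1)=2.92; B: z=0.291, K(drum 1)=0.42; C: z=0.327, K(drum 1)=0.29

y_B (drum 2) = 0.034

Drum 1:
Rachford–Rice: g(ψ₁) = Σ zᵢ(Kᵢ−1)/(1+ψ₁(Kᵢ−1)) = 0.
Check two-phase: ΣzᵢKᵢ = 1.332 > 1 and Σzᵢ/Kᵢ = 1.951 > 1, so g(0) = 0.332 > 0 and g(1) = -0.951 < 0.
Newton–Raphson from ψ₁ = 0.62:
  ψ₁ = 0.620: g = -0.3434, g' = -1.058 → ψ₁ = 0.295
  ψ₁ = 0.295: g = -0.0295, g' = -0.980 → ψ₁ = 0.265
  ψ₁ = 0.265: g = 0.0004, g' = -1.005 → ψ₁ = 0.266
Converged at ψ₁ = 0.266.
Drum-1 compositions:
  A: x = 0.253, y = 0.739
  B: x = 0.344, y = 0.144
  C: x = 0.403, y = 0.117
Drum-2 feed = drum-1 vapor: z₂ = (0.7386, 0.1445, 0.1169).
Drum 2:
Newton iteration, ψ₂⁰ = 0.5:
  ψ₂ = 0.500: g = -0.1384, g' = -0.595 → ψ₂ = 0.267
  ψ₂ = 0.267: g = -0.0289, g' = -0.379 → ψ₂ = 0.191
  ψ₂ = 0.191: g = -0.0015, g' = -0.341 → ψ₂ = 0.187
Converged at ψ₂ = 0.187.
  A: x = 0.691, y = 0.947
  B: x = 0.170, y = 0.034
  C: x = 0.139, y = 0.019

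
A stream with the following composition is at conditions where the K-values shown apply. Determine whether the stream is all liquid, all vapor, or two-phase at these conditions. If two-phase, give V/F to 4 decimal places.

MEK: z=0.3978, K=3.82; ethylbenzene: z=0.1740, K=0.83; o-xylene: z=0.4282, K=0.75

ΣzᵢKᵢ = 1.9852; Σzᵢ/Kᵢ = 0.8847.
Since Σzᵢ/Kᵢ < 1 the mixture is above its dew point — single vapor phase.

all vapor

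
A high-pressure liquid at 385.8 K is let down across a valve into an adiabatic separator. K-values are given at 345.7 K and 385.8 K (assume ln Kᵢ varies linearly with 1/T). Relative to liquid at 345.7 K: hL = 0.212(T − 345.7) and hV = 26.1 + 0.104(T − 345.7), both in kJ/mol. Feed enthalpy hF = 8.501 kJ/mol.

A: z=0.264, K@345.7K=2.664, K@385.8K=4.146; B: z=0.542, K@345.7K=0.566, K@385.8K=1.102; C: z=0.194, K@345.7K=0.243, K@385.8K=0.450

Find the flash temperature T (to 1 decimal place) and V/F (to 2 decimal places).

Adiabatic flash: solve Rachford–Rice at each trial T, then check hF = ψ·hV(T) + (1−ψ)·hL(T).
  T = 345.7 K: K = (2.664, 0.566, 0.243), RR gives ψ = 0.065, H_out = 1.693 kJ/mol
  T = 385.8 K: K = (4.146, 1.102, 0.450), RR gives ψ = 1.000, H_out = 30.270 kJ/mol
  T = 365.8 K: K = (3.366, 0.805, 0.337), RR gives ψ = 0.456, H_out = 15.169 kJ/mol
  T = 355.8 K: K = (3.006, 0.679, 0.288), RR gives ψ = 0.243, H_out = 8.224 kJ/mol
  T = 360.8 K: K = (3.183, 0.740, 0.311), RR gives ψ = 0.343, H_out = 11.598 kJ/mol
  T = 358.3 K: K = (3.094, 0.709, 0.299), RR gives ψ = 0.292, H_out = 9.890 kJ/mol
  T = 357.1 K: K = (3.052, 0.695, 0.294), RR gives ψ = 0.268, H_out = 9.086 kJ/mol
Linear interpolation between T = 355.8 (H_out = 8.224) and T = 357.1 (H_out = 9.086) on hF = 8.501 gives T ≈ 356.2 K, at which ψ = 0.25.

T = 356.2 K, V/F = 0.25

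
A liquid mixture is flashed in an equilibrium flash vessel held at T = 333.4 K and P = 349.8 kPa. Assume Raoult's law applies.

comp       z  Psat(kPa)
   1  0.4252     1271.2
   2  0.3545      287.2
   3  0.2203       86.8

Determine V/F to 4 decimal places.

Raoult's law: Kᵢ = Pᵢˢᵃᵗ/P = Pᵢˢᵃᵗ/349.8.
  K_1 = 1271.2/349.8 = 3.634077, K_2 = 287.2/349.8 = 0.821041, K_3 = 86.8/349.8 = 0.248142
Rachford–Rice: g(V/F) = Σ zᵢ(Kᵢ−1)/(1+V/F(Kᵢ−1)) = 0.
g(0) = ΣzᵢKᵢ − 1 = 0.8909 and g(1) = 1 − Σzᵢ/Kᵢ = -0.4366, so a root lies in (0, 1).
Newton–Raphson from V/F = 0.5:
  V/F = 0.5000: g = 0.14829, g' = -0.8830 → V/F = 0.6679
  V/F = 0.6679: g = 0.00110, g' = -0.9046 → V/F = 0.6692
Converged at V/F = 0.6692.

V/F = 0.6692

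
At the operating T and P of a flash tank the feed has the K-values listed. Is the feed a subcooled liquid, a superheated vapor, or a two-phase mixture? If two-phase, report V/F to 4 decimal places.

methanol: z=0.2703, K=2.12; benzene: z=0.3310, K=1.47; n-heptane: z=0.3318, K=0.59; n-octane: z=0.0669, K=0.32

ΣzᵢKᵢ = 1.2768; Σzᵢ/Kᵢ = 1.1241.
Both exceed 1, so a two-phase solution exists.
Let ψ = V/F and solve Σ zᵢ(Kᵢ−1)/(1+ψ(Kᵢ−1)) = 0.
Newton–Raphson from ψ = 0.5:
  ψ = 0.5000: g = 0.07998, g' = -0.3465 → ψ = 0.7308
  ψ = 0.7308: g = -0.00240, g' = -0.3790 → ψ = 0.7245
Converged at ψ = 0.7245.

two-phase, V/F = 0.7245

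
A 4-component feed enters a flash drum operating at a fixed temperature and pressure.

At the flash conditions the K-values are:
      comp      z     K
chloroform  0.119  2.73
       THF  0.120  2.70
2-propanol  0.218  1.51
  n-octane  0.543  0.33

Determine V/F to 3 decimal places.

Rachford–Rice: g(V/F) = Σ zᵢ(Kᵢ−1)/(1+V/F(Kᵢ−1)) = 0.
Feasibility: ΣzᵢKᵢ = 1.157, Σzᵢ/Kᵢ = 1.878 — both > 1, two phases present.
Newton iteration, V/F⁰ = 0.62:
  V/F = 0.620: g = -0.3392, g' = -0.911 → V/F = 0.248
  V/F = 0.248: g = -0.0498, g' = -0.741 → V/F = 0.180
  V/F = 0.180: g = 0.0009, g' = -0.773 → V/F = 0.182
Converged at V/F = 0.182.

V/F = 0.182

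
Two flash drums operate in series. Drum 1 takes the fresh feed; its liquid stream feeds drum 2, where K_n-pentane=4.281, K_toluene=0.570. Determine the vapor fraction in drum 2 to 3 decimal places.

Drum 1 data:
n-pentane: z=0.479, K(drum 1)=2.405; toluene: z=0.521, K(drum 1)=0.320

V/F (drum 2) = 0.553

Drum 1:
Rachford–Rice: g(ψ₁) = Σ zᵢ(Kᵢ−1)/(1+ψ₁(Kᵢ−1)) = 0.
Check two-phase: ΣzᵢKᵢ = 1.319 > 1 and Σzᵢ/Kᵢ = 1.827 > 1, so g(0) = 0.319 > 0 and g(1) = -0.827 < 0.
Binary case is linear: z₁(K₁−1)(1+ψ₁(K₂−1)) + z₂(K₂−1)(1+ψ₁(K₁−1)) = 0
⇒ ψ₁ = [z₁(K₁−1)+z₂(K₂−1)] / [−(K₁−1)(K₂−1)] = 0.3187/0.9554 = 0.334
Drum-1 compositions:
  n-pentane: x = 0.326, y = 0.784
  toluene: x = 0.674, y = 0.216
Drum-2 feed = drum-1 liquid: z₂ = (0.3261, 0.6739).
Drum 2:
Newton iteration, ψ₂⁰ = 0.5:
  ψ₂ = 0.500: g = 0.0361, g' = -0.706 → ψ₂ = 0.551
  ψ₂ = 0.551: g = 0.0012, g' = -0.659 → ψ₂ = 0.553
Converged at ψ₂ = 0.553.
  n-pentane: x = 0.116, y = 0.496
  toluene: x = 0.884, y = 0.504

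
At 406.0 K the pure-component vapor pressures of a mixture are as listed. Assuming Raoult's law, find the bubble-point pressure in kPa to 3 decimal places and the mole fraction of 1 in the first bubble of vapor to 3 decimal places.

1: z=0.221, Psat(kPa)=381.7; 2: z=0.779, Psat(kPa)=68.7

Pbub = 137.873 kPa, y_1 = 0.612

At the bubble point ψ → 0, so ΣzᵢKᵢ = 1 with Kᵢ = Pᵢˢᵃᵗ/P ⇒ P = ΣzᵢPᵢˢᵃᵗ.
P = 0.221·381.7 + 0.779·68.7 = 137.873 kPa
yᵢ = zᵢPᵢˢᵃᵗ/P ⇒ y_1 = 0.221·381.7/137.873 = 0.612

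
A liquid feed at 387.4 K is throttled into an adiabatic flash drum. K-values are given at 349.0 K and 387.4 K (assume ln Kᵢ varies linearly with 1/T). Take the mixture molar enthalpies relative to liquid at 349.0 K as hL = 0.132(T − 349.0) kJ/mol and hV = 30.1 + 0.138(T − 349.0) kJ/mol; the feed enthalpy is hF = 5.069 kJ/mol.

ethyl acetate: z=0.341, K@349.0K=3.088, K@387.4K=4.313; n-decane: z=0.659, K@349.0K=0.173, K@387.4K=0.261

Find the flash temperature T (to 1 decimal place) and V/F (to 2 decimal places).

Adiabatic flash: solve Rachford–Rice at each trial T, then check hF = ψ·hV(T) + (1−ψ)·hL(T).
  T = 349.0 K: K = (3.088, 0.173), RR gives ψ = 0.097, H_out = 2.911 kJ/mol
  T = 387.4 K: K = (4.313, 0.261), RR gives ψ = 0.263, H_out = 13.031 kJ/mol
  T = 368.2 K: K = (3.681, 0.215), RR gives ψ = 0.189, H_out = 8.230 kJ/mol
  T = 358.6 K: K = (3.380, 0.193), RR gives ψ = 0.146, H_out = 5.664 kJ/mol
  T = 353.8 K: K = (3.232, 0.183), RR gives ψ = 0.122, H_out = 4.315 kJ/mol
  T = 356.2 K: K = (3.306, 0.188), RR gives ψ = 0.134, H_out = 4.996 kJ/mol
Linear interpolation between T = 356.2 (H_out = 4.996) and T = 358.6 (H_out = 5.664) on hF = 5.069 gives T ≈ 356.5 K, at which ψ = 0.14.

T = 356.5 K, V/F = 0.14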